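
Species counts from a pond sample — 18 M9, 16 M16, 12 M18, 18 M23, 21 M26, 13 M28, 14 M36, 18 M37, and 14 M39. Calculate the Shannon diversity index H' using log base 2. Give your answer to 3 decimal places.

Total N = 18+16+12+18+21+13+14+18+14 = 144, so the proportions are 0.125, 0.11111, 0.08333, 0.125, 0.14583, 0.09028, 0.09722, 0.125, 0.09722 (working shown to 5 dp, full precision carried).
Each pᵢ log₂ pᵢ term: 0.125×(-3.00000)=-0.37500, 0.11111×(-3.16993)=-0.35221, 0.08333×(-3.58496)=-0.29875, 0.125×(-3.00000)=-0.37500, 0.14583×(-2.77761)=-0.40507, 0.09028×(-3.46949)=-0.31322, 0.09722×(-3.36257)=-0.32692, 0.125×(-3.00000)=-0.37500, 0.09722×(-3.36257)=-0.32692.
Sum = -3.14808, so H' = 3.148.

3.148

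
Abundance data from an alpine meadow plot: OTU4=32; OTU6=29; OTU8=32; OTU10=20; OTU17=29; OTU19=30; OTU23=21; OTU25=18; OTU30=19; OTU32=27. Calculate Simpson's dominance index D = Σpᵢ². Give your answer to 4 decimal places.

Total N = 32+29+32+20+29+30+21+18+19+27 = 257, so the proportions are 0.124514, 0.11284, 0.124514, 0.077821, 0.11284, 0.116732, 0.081712, 0.070039, 0.07393, 0.105058 (working shown to 6 dp, full precision carried).
D = 0.124514² + 0.11284² + 0.124514² + 0.077821² + 0.11284² + 0.116732² + 0.081712² + 0.070039² + 0.07393² + 0.105058² = 0.015504 + 0.012733 + 0.015504 + 0.006056 + 0.012733 + 0.013626 + 0.006677 + 0.004905 + 0.005466 + 0.011037 = 0.104241.
To 4 decimal places, D = 0.1042.

0.1042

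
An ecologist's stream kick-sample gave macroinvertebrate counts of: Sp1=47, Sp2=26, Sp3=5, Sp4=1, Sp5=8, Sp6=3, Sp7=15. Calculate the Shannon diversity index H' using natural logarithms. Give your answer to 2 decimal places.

1.47

Total N = 47+26+5+1+8+3+15 = 105, so the proportions are 0.4476, 0.2476, 0.0476, 0.0095, 0.0762, 0.0286, 0.1429 (working shown to 4 dp, full precision carried).
Each pᵢ ln pᵢ term: 0.4476×(-0.8038)=-0.3598, 0.2476×(-1.3959)=-0.3456, 0.0476×(-3.0445)=-0.1450, 0.0095×(-4.6540)=-0.0443, 0.0762×(-2.5745)=-0.1962, 0.0286×(-3.5553)=-0.1016, 0.1429×(-1.9459)=-0.2780.
Sum = -1.4705, so H' = 1.47.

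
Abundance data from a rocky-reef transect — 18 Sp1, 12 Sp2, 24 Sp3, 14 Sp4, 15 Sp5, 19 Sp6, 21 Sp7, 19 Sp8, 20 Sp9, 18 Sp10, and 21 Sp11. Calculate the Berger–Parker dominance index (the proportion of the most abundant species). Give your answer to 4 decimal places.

0.1194

Total N = 18+12+24+14+15+19+21+19+20+18+21 = 201, so the proportions are 0.089552, 0.059701, 0.119403, 0.069652, 0.074627, 0.094527, 0.104478, 0.094527, 0.099502, 0.089552, 0.104478 (working shown to 6 dp, full precision carried).
The largest proportion is 0.119403, i.e. d = 0.1194 to 4 decimal places.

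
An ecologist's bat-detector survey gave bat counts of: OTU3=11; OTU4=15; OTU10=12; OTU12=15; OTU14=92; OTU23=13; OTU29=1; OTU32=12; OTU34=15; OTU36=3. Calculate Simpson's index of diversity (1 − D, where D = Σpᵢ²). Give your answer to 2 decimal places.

Total N = 11+15+12+15+92+13+1+12+15+3 = 189, so the proportions are 0.0582, 0.0794, 0.0635, 0.0794, 0.4868, 0.0688, 0.0053, 0.0635, 0.0794, 0.0159 (working shown to 4 dp, full precision carried).
D = 0.0582² + 0.0794² + 0.0635² + 0.0794² + 0.4868² + 0.0688² + 0.0053² + 0.0635² + 0.0794² + 0.0159² = 0.0034 + 0.0063 + 0.0040 + 0.0063 + 0.2369 + 0.0047 + 0.0000 + 0.0040 + 0.0063 + 0.0003 = 0.2723.
So 1 − D = 0.7277, i.e. 0.73 to 2 decimal places.

0.73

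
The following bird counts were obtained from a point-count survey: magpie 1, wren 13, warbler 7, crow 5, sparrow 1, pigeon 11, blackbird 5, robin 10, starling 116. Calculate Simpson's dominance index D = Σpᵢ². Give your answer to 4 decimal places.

0.4883

Total N = 1+13+7+5+1+11+5+10+116 = 169, so the proportions are 0.005917, 0.076923, 0.04142, 0.029586, 0.005917, 0.065089, 0.029586, 0.059172, 0.686391 (working shown to 6 dp, full precision carried).
D = 0.005917² + 0.076923² + 0.04142² + 0.029586² + 0.005917² + 0.065089² + 0.029586² + 0.059172² + 0.686391² = 0.000035 + 0.005917 + 0.001716 + 0.000875 + 0.000035 + 0.004237 + 0.000875 + 0.003501 + 0.471132 = 0.488323.
To 4 decimal places, D = 0.4883.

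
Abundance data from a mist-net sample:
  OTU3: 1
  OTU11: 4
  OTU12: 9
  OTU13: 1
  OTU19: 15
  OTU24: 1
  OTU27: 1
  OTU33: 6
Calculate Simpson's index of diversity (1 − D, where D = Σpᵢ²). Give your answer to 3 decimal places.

Total N = 1+4+9+1+15+1+1+6 = 38, so the proportions are 0.02632, 0.10526, 0.23684, 0.02632, 0.39474, 0.02632, 0.02632, 0.15789 (working shown to 5 dp, full precision carried).
D = 0.02632² + 0.10526² + 0.23684² + 0.02632² + 0.39474² + 0.02632² + 0.02632² + 0.15789² = 0.00069 + 0.01108 + 0.05609 + 0.00069 + 0.15582 + 0.00069 + 0.00069 + 0.02493 = 0.25069.
So 1 − D = 0.74931, i.e. 0.749 to 3 decimal places.

0.749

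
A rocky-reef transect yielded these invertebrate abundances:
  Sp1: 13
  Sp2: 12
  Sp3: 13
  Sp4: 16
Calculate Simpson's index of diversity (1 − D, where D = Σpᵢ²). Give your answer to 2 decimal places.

Total N = 13+12+13+16 = 54, so the proportions are 0.2407, 0.2222, 0.2407, 0.2963 (working shown to 4 dp, full precision carried).
D = 0.2407² + 0.2222² + 0.2407² + 0.2963² = 0.0580 + 0.0494 + 0.0580 + 0.0878 = 0.2531.
So 1 − D = 0.7469, i.e. 0.75 to 2 decimal places.

0.75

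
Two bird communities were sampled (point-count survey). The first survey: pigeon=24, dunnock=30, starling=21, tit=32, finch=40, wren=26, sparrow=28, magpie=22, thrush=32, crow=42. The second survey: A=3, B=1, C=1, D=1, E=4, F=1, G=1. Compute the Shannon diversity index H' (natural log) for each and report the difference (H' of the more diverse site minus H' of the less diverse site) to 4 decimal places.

0.5294

The first survey: N=297, proportions 0.0808081, 0.1010101, 0.0707071, 0.1077441, 0.1346801, 0.0875421, 0.0942761, 0.0740741, 0.1077441, 0.1414141, giving H' = 2.2775579 (working shown to 7 dp, full precision carried).
The second survey: N=12, proportions 0.25, 0.0833333, 0.0833333, 0.0833333, 0.3333333, 0.0833333, 0.0833333, giving H' = 1.7481555.
Difference = |2.2775579 − 1.7481555| = 0.5294024, i.e. 0.5294 to 4 decimal places.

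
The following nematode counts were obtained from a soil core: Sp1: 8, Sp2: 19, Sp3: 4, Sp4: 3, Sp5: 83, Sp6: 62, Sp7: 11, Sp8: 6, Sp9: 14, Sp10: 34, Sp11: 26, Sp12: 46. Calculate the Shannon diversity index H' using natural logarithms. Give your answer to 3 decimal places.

Total N = 8+19+4+3+83+62+11+6+14+34+26+46 = 316, so the proportions are 0.02532, 0.06013, 0.01266, 0.00949, 0.26266, 0.1962, 0.03481, 0.01899, 0.0443, 0.10759, 0.08228, 0.14557 (working shown to 5 dp, full precision carried).
Each pᵢ ln pᵢ term: 0.02532×(-3.67630)=-0.09307, 0.06013×(-2.81130)=-0.16903, 0.01266×(-4.36945)=-0.05531, 0.00949×(-4.65713)=-0.04421, 0.26266×(-1.33690)=-0.35115, 0.1962×(-1.62861)=-0.31954, 0.03481×(-3.35785)=-0.11689, 0.01899×(-3.96398)=-0.07527, 0.0443×(-3.11668)=-0.13808, 0.10759×(-2.22938)=-0.23987, 0.08228×(-2.49765)=-0.20550, 0.14557×(-1.92710)=-0.28053.
Sum = -2.08845, so H' = 2.088.

2.088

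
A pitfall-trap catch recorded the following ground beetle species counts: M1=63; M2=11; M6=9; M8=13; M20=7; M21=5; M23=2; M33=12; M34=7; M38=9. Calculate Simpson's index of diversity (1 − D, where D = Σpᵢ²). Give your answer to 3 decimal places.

Total N = 63+11+9+13+7+5+2+12+7+9 = 138, so the proportions are 0.45652, 0.07971, 0.06522, 0.0942, 0.05072, 0.03623, 0.01449, 0.08696, 0.05072, 0.06522 (working shown to 5 dp, full precision carried).
D = 0.45652² + 0.07971² + 0.06522² + 0.0942² + 0.05072² + 0.03623² + 0.01449² + 0.08696² + 0.05072² + 0.06522² = 0.20841 + 0.00635 + 0.00425 + 0.00887 + 0.00257 + 0.00131 + 0.00021 + 0.00756 + 0.00257 + 0.00425 = 0.24638.
So 1 − D = 0.75362, i.e. 0.754 to 3 decimal places.

0.754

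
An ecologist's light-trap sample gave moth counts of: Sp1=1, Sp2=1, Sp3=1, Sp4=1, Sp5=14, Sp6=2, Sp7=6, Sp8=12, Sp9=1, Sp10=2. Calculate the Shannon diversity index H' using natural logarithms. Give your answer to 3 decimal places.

1.755

Total N = 1+1+1+1+14+2+6+12+1+2 = 41, so the proportions are 0.02439, 0.02439, 0.02439, 0.02439, 0.34146, 0.04878, 0.14634, 0.29268, 0.02439, 0.04878 (working shown to 5 dp, full precision carried).
Each pᵢ ln pᵢ term: 0.02439×(-3.71357)=-0.09057, 0.02439×(-3.71357)=-0.09057, 0.02439×(-3.71357)=-0.09057, 0.02439×(-3.71357)=-0.09057, 0.34146×(-1.07451)=-0.36691, 0.04878×(-3.02042)=-0.14734, 0.14634×(-1.92181)=-0.28124, 0.29268×(-1.22867)=-0.35961, 0.02439×(-3.71357)=-0.09057, 0.04878×(-3.02042)=-0.14734.
Sum = -1.75531, so H' = 1.755.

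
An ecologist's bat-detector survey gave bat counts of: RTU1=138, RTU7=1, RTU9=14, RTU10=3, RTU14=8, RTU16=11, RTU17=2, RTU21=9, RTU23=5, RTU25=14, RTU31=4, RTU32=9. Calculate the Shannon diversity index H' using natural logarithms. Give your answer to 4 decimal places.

1.4639

Total N = 138+1+14+3+8+11+2+9+5+14+4+9 = 218, so the proportions are 0.633028, 0.004587, 0.06422, 0.013761, 0.036697, 0.050459, 0.009174, 0.041284, 0.022936, 0.06422, 0.018349, 0.041284 (working shown to 6 dp, full precision carried).
Each pᵢ ln pᵢ term: 0.633028×(-0.457241)=-0.289446, 0.004587×(-5.384495)=-0.024700, 0.06422×(-2.745438)=-0.176313, 0.013761×(-4.285883)=-0.058980, 0.036697×(-3.305054)=-0.121286, 0.050459×(-2.986600)=-0.150700, 0.009174×(-4.691348)=-0.043040, 0.041284×(-3.187270)=-0.131585, 0.022936×(-3.775057)=-0.086584, 0.06422×(-2.745438)=-0.176313, 0.018349×(-3.998201)=-0.073361, 0.041284×(-3.187270)=-0.131585.
Sum = -1.463892, so H' = 1.4639.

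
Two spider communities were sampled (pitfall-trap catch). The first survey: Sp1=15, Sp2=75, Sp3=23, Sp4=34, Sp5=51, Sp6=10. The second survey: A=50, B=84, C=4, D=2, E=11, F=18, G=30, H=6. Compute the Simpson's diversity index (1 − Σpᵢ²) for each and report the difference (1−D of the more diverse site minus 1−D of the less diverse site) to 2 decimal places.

The first survey: N=208, proportions 0.0721, 0.3606, 0.1106, 0.1635, 0.2452, 0.0481, giving 1−D = 0.7634 (working shown to 4 dp, full precision carried).
The second survey: N=205, proportions 0.2439, 0.4098, 0.0195, 0.0098, 0.0537, 0.0878, 0.1463, 0.0293, giving 1−D = 0.7393.
Difference = |0.7634 − 0.7393| = 0.0241, i.e. 0.02 to 2 decimal places.

0.02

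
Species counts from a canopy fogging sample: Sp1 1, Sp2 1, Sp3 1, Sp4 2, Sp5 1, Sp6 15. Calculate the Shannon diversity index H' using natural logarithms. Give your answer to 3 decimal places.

Total N = 1+1+1+2+1+15 = 21, so the proportions are 0.04762, 0.04762, 0.04762, 0.09524, 0.04762, 0.71429 (working shown to 5 dp, full precision carried).
Each pᵢ ln pᵢ term: 0.04762×(-3.04452)=-0.14498, 0.04762×(-3.04452)=-0.14498, 0.04762×(-3.04452)=-0.14498, 0.09524×(-2.35138)=-0.22394, 0.04762×(-3.04452)=-0.14498, 0.71429×(-0.33647)=-0.24034.
Sum = -1.04419, so H' = 1.044.

1.044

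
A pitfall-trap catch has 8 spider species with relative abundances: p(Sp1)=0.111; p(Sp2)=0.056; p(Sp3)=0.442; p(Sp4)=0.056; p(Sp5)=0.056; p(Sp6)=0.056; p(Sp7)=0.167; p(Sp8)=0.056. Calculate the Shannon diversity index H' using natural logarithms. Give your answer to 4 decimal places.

Each pᵢ ln pᵢ term (working shown to 6 dp, full precision carried): 0.111×(-2.198225)=-0.244003, 0.056×(-2.882404)=-0.161415, 0.442×(-0.816445)=-0.360869, 0.056×(-2.882404)=-0.161415, 0.056×(-2.882404)=-0.161415, 0.056×(-2.882404)=-0.161415, 0.167×(-1.789761)=-0.298890, 0.056×(-2.882404)=-0.161415.
Sum = -1.710835, so H' = 1.7108.

1.7108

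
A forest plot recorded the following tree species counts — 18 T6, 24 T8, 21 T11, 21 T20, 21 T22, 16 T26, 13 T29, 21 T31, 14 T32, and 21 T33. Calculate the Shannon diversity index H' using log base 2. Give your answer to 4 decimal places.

3.2978

Total N = 18+24+21+21+21+16+13+21+14+21 = 190, so the proportions are 0.094737, 0.126316, 0.110526, 0.110526, 0.110526, 0.084211, 0.068421, 0.110526, 0.073684, 0.110526 (working shown to 6 dp, full precision carried).
Each pᵢ log₂ pᵢ term: 0.094737×(-3.399931)=-0.322099, 0.126316×(-2.984893)=-0.377039, 0.110526×(-3.177538)=-0.351202, 0.110526×(-3.177538)=-0.351202, 0.110526×(-3.177538)=-0.351202, 0.084211×(-3.569856)=-0.300619, 0.068421×(-3.869416)=-0.264750, 0.110526×(-3.177538)=-0.351202, 0.073684×(-3.762501)=-0.277237, 0.110526×(-3.177538)=-0.351202.
Sum = -3.297752, so H' = 3.2978.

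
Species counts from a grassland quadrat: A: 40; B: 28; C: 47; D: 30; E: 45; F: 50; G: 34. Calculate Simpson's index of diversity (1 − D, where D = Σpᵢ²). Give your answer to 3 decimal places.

0.851

Total N = 40+28+47+30+45+50+34 = 274, so the proportions are 0.14599, 0.10219, 0.17153, 0.10949, 0.16423, 0.18248, 0.12409 (working shown to 5 dp, full precision carried).
D = 0.14599² + 0.10219² + 0.17153² + 0.10949² + 0.16423² + 0.18248² + 0.12409² = 0.02131 + 0.01044 + 0.02942 + 0.01199 + 0.02697 + 0.03330 + 0.01540 = 0.14884.
So 1 − D = 0.85116, i.e. 0.851 to 3 decimal places.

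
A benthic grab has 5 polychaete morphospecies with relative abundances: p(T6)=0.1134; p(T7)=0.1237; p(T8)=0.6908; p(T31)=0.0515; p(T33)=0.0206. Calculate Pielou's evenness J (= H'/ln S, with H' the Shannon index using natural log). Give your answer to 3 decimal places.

0.617

H' = −Σ pᵢ ln pᵢ = −((-0.24685) + (-0.25852) + (-0.25553) + (-0.15276) + (-0.07998)) = 0.99364 (working shown to 5 dp, full precision carried).
With S = 5 species, ln S = 1.60944, so J = 0.99364/1.60944 = 0.61738, i.e. 0.617 to 3 decimal places.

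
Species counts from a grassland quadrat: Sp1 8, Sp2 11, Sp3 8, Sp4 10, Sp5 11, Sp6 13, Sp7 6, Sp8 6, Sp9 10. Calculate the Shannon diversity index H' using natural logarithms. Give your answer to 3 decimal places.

Total N = 8+11+8+10+11+13+6+6+10 = 83, so the proportions are 0.09639, 0.13253, 0.09639, 0.12048, 0.13253, 0.15663, 0.07229, 0.07229, 0.12048 (working shown to 5 dp, full precision carried).
Each pᵢ ln pᵢ term: 0.09639×(-2.33940)=-0.22548, 0.13253×(-2.02095)=-0.26784, 0.09639×(-2.33940)=-0.22548, 0.12048×(-2.11626)=-0.25497, 0.13253×(-2.02095)=-0.26784, 0.15663×(-1.85389)=-0.29037, 0.07229×(-2.62708)=-0.18991, 0.07229×(-2.62708)=-0.18991, 0.12048×(-2.11626)=-0.25497.
Sum = -2.16677, so H' = 2.167.

2.167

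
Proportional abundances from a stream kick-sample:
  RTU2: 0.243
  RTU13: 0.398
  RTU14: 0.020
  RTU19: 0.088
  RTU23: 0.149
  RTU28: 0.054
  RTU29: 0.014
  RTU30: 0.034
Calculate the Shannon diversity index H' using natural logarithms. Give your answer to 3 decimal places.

Each pᵢ ln pᵢ term (working shown to 5 dp, full precision carried): 0.243×(-1.41469)=-0.34377, 0.398×(-0.92130)=-0.36668, 0.02×(-3.91202)=-0.07824, 0.088×(-2.43042)=-0.21388, 0.149×(-1.90381)=-0.28367, 0.054×(-2.91877)=-0.15761, 0.014×(-4.26870)=-0.05976, 0.034×(-3.38139)=-0.11497.
Sum = -1.61858, so H' = 1.619.

1.619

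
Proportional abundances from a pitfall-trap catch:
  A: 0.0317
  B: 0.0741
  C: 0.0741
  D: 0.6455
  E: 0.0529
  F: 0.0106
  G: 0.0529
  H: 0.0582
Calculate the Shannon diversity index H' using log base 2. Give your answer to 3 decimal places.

1.879

Each pᵢ log₂ pᵢ term (working shown to 5 dp, full precision carried): 0.0317×(-4.97937)=-0.15785, 0.0741×(-3.75438)=-0.27820, 0.0741×(-3.75438)=-0.27820, 0.6455×(-0.63151)=-0.40764, 0.0529×(-4.24059)=-0.22433, 0.0106×(-6.55979)=-0.06953, 0.0529×(-4.24059)=-0.22433, 0.0582×(-4.10284)=-0.23879.
Sum = -1.87886, so H' = 1.879.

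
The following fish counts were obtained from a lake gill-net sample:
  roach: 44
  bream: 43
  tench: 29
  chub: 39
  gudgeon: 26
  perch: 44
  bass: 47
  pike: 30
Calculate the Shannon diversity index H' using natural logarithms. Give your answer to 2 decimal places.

Total N = 44+43+29+39+26+44+47+30 = 302, so the proportions are 0.1457, 0.1424, 0.096, 0.1291, 0.0861, 0.1457, 0.1556, 0.0993 (working shown to 4 dp, full precision carried).
Each pᵢ ln pᵢ term: 0.1457×(-1.9262)=-0.2806, 0.1424×(-1.9492)=-0.2775, 0.096×(-2.3431)=-0.2250, 0.1291×(-2.0469)=-0.2643, 0.0861×(-2.4523)=-0.2111, 0.1457×(-1.9262)=-0.2806, 0.1556×(-1.8603)=-0.2895, 0.0993×(-2.3092)=-0.2294.
Sum = -2.0582, so H' = 2.06.

2.06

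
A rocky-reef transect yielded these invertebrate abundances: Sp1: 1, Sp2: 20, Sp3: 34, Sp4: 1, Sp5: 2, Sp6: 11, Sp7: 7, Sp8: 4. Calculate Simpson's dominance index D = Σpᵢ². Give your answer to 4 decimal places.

Total N = 1+20+34+1+2+11+7+4 = 80, so the proportions are 0.0125, 0.25, 0.425, 0.0125, 0.025, 0.1375, 0.0875, 0.05 (working shown to 6 dp, full precision carried).
D = 0.0125² + 0.25² + 0.425² + 0.0125² + 0.025² + 0.1375² + 0.0875² + 0.05² = 0.000156 + 0.062500 + 0.180625 + 0.000156 + 0.000625 + 0.018906 + 0.007656 + 0.002500 = 0.273125.
To 4 decimal places, D = 0.2731.

0.2731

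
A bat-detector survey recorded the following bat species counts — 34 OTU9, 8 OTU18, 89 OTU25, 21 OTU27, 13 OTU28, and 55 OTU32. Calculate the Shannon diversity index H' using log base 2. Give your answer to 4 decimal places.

2.1830

Total N = 34+8+89+21+13+55 = 220, so the proportions are 0.154545, 0.036364, 0.404545, 0.095455, 0.059091, 0.25 (working shown to 6 dp, full precision carried).
Each pᵢ log₂ pᵢ term: 0.154545×(-2.693897)=-0.416330, 0.036364×(-4.781360)=-0.173868, 0.404545×(-1.305626)=-0.528185, 0.095455×(-3.389042)=-0.323499, 0.059091×(-4.080920)=-0.241145, 0.25×(-2.000000)=-0.500000.
Sum = -2.183027, so H' = 2.1830.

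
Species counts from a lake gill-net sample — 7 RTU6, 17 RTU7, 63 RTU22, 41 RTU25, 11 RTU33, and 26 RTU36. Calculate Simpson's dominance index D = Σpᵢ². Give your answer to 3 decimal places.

0.249

Total N = 7+17+63+41+11+26 = 165, so the proportions are 0.04242, 0.10303, 0.38182, 0.24848, 0.06667, 0.15758 (working shown to 5 dp, full precision carried).
D = 0.04242² + 0.10303² + 0.38182² + 0.24848² + 0.06667² + 0.15758² = 0.00180 + 0.01062 + 0.14579 + 0.06174 + 0.00444 + 0.02483 = 0.24922.
To 3 decimal places, D = 0.249.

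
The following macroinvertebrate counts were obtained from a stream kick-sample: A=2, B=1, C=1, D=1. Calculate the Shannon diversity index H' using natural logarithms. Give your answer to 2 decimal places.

Total N = 2+1+1+1 = 5, so the proportions are 0.4, 0.2, 0.2, 0.2 (working shown to 4 dp, full precision carried).
Each pᵢ ln pᵢ term: 0.4×(-0.9163)=-0.3665, 0.2×(-1.6094)=-0.3219, 0.2×(-1.6094)=-0.3219, 0.2×(-1.6094)=-0.3219.
Sum = -1.3322, so H' = 1.33.

1.33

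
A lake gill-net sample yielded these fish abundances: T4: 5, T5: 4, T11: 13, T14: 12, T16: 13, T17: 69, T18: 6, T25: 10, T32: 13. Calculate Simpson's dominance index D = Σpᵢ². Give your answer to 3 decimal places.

0.266

Total N = 5+4+13+12+13+69+6+10+13 = 145, so the proportions are 0.03448, 0.02759, 0.08966, 0.08276, 0.08966, 0.47586, 0.04138, 0.06897, 0.08966 (working shown to 5 dp, full precision carried).
D = 0.03448² + 0.02759² + 0.08966² + 0.08276² + 0.08966² + 0.47586² + 0.04138² + 0.06897² + 0.08966² = 0.00119 + 0.00076 + 0.00804 + 0.00685 + 0.00804 + 0.22644 + 0.00171 + 0.00476 + 0.00804 = 0.26583.
To 3 decimal places, D = 0.266.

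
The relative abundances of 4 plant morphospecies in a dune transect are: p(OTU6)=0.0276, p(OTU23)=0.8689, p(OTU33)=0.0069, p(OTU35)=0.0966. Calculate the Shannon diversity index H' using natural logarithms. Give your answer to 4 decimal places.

Each pᵢ ln pᵢ term (working shown to 6 dp, full precision carried): 0.0276×(-3.589940)=-0.099082, 0.8689×(-0.140527)=-0.122104, 0.0069×(-4.976234)=-0.034336, 0.0966×(-2.337177)=-0.225771.
Sum = -0.481294, so H' = 0.4813.

0.4813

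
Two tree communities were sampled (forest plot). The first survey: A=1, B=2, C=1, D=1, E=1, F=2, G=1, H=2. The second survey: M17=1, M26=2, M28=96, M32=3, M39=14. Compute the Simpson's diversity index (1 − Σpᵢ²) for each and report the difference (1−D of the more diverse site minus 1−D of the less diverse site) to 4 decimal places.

The first survey: N=11, proportions 0.090909, 0.181818, 0.090909, 0.090909, 0.090909, 0.181818, 0.090909, 0.181818, giving 1−D = 0.859504 (working shown to 6 dp, full precision carried).
The second survey: N=116, proportions 0.008621, 0.017241, 0.827586, 0.025862, 0.12069, giving 1−D = 0.299495.
Difference = |0.859504 − 0.299495| = 0.560009, i.e. 0.5600 to 4 decimal places.

0.5600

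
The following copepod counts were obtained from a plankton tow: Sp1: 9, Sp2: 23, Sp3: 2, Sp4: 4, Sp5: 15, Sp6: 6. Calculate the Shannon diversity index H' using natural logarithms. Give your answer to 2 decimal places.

1.53

Total N = 9+23+2+4+15+6 = 59, so the proportions are 0.1525, 0.3898, 0.0339, 0.0678, 0.2542, 0.1017 (working shown to 4 dp, full precision carried).
Each pᵢ ln pᵢ term: 0.1525×(-1.8803)=-0.2868, 0.3898×(-0.9420)=-0.3672, 0.0339×(-3.3844)=-0.1147, 0.0678×(-2.6912)=-0.1825, 0.2542×(-1.3695)=-0.3482, 0.1017×(-2.2858)=-0.2325.
Sum = -1.5319, so H' = 1.53.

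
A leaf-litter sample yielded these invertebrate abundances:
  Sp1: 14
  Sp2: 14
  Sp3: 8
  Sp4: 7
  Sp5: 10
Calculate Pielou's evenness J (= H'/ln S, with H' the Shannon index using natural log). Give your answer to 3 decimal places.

0.976

Total N = 14+14+8+7+10 = 53, so the proportions are 0.26415, 0.26415, 0.15094, 0.13208, 0.18868 (working shown to 5 dp, full precision carried).
H' = −Σ pᵢ ln pᵢ = −((-0.35165) + (-0.35165) + (-0.28541) + (-0.26737) + (-0.31466)) = 1.57074.
With S = 5 species, ln S = 1.60944, so J = 1.57074/1.60944 = 0.97595, i.e. 0.976 to 3 decimal places.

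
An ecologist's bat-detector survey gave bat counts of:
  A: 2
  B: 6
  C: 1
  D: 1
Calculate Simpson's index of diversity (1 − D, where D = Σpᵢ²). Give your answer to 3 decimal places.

0.580

Total N = 2+6+1+1 = 10, so the proportions are 0.2, 0.6, 0.1, 0.1 (working shown to 5 dp, full precision carried).
D = 0.2² + 0.6² + 0.1² + 0.1² = 0.04000 + 0.36000 + 0.01000 + 0.01000 = 0.42000.
So 1 − D = 0.58000, i.e. 0.580 to 3 decimal places.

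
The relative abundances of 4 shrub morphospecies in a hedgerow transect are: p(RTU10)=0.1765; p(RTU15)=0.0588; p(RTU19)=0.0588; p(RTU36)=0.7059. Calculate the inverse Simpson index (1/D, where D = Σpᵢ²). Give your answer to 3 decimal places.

1.864

D = 0.1765² + 0.0588² + 0.0588² + 0.7059² = 0.031152 + 0.003457 + 0.003457 + 0.498295 = 0.536362 (working shown to 6 dp, full precision carried).
So 1/D = 1.86441, i.e. 1.864 to 3 decimal places.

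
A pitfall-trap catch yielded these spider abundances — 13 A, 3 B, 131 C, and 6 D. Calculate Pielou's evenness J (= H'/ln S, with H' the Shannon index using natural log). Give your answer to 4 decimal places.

Total N = 13+3+131+6 = 153, so the proportions are 0.084967, 0.019608, 0.856209, 0.039216 (working shown to 6 dp, full precision carried).
H' = −Σ pᵢ ln pᵢ = −((-0.209486) + (-0.077095) + (-0.132918) + (-0.127007)) = 0.546506.
With S = 4 species, ln S = 1.386294, so J = 0.546506/1.386294 = 0.394221, i.e. 0.3942 to 4 decimal places.

0.3942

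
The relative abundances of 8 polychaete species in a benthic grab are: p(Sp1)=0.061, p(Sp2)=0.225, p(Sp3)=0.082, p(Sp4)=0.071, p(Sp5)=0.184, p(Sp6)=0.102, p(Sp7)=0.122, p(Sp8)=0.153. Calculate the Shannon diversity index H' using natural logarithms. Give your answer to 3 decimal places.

Each pᵢ ln pᵢ term (working shown to 5 dp, full precision carried): 0.061×(-2.79688)=-0.17061, 0.225×(-1.49165)=-0.33562, 0.082×(-2.50104)=-0.20508, 0.071×(-2.64508)=-0.18780, 0.184×(-1.69282)=-0.31148, 0.102×(-2.28278)=-0.23284, 0.122×(-2.10373)=-0.25666, 0.153×(-1.87732)=-0.28723.
Sum = -1.98733, so H' = 1.987.

1.987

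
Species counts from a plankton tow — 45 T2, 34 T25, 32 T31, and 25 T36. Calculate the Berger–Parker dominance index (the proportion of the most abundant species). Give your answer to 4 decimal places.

Total N = 45+34+32+25 = 136, so the proportions are 0.330882, 0.25, 0.235294, 0.183824 (working shown to 6 dp, full precision carried).
The largest proportion is 0.330882, i.e. d = 0.3309 to 4 decimal places.

0.3309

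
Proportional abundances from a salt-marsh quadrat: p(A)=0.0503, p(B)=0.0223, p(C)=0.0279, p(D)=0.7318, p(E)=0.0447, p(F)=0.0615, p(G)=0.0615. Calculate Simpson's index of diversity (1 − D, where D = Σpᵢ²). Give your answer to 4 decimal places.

D = 0.0503² + 0.0223² + 0.0279² + 0.7318² + 0.0447² + 0.0615² + 0.0615² = 0.002530 + 0.000497 + 0.000778 + 0.535531 + 0.001998 + 0.003782 + 0.003782 = 0.548900 (working shown to 6 dp, full precision carried).
So 1 − D = 0.451100, i.e. 0.4511 to 4 decimal places.

0.4511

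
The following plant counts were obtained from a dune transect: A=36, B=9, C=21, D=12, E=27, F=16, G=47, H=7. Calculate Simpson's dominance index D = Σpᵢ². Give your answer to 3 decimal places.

Total N = 36+9+21+12+27+16+47+7 = 175, so the proportions are 0.20571, 0.05143, 0.12, 0.06857, 0.15429, 0.09143, 0.26857, 0.04 (working shown to 5 dp, full precision carried).
D = 0.20571² + 0.05143² + 0.12² + 0.06857² + 0.15429² + 0.09143² + 0.26857² + 0.04² = 0.04232 + 0.00264 + 0.01440 + 0.00470 + 0.02380 + 0.00836 + 0.07213 + 0.00160 = 0.16996.
To 3 decimal places, D = 0.170.

0.170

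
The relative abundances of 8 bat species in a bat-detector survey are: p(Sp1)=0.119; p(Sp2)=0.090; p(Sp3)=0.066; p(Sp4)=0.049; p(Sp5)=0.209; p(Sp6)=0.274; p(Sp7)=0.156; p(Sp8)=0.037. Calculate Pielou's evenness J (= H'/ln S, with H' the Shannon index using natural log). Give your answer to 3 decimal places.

H' = −Σ pᵢ ln pᵢ = −((-0.25331) + (-0.21672) + (-0.17939) + (-0.14778) + (-0.32717) + (-0.35473) + (-0.28983) + (-0.12198)) = 1.89091 (working shown to 5 dp, full precision carried).
With S = 8 species, ln S = 2.07944, so J = 1.89091/2.07944 = 0.90934, i.e. 0.909 to 3 decimal places.

0.909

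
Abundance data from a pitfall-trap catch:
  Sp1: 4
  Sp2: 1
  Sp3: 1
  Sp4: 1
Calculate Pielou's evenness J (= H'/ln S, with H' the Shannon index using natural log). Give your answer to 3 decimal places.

0.832

Total N = 4+1+1+1 = 7, so the proportions are 0.57143, 0.14286, 0.14286, 0.14286 (working shown to 5 dp, full precision carried).
H' = −Σ pᵢ ln pᵢ = −((-0.31978) + (-0.27799) + (-0.27799) + (-0.27799)) = 1.15374.
With S = 4 species, ln S = 1.38629, so J = 1.15374/1.38629 = 0.83225, i.e. 0.832 to 3 decimal places.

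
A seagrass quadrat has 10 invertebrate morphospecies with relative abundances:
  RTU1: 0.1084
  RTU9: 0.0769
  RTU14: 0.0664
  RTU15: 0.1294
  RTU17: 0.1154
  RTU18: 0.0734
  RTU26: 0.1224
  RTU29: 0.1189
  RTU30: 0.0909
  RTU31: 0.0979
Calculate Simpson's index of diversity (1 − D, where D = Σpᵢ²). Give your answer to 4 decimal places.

D = 0.1084² + 0.0769² + 0.0664² + 0.1294² + 0.1154² + 0.0734² + 0.1224² + 0.1189² + 0.0909² + 0.0979² = 0.011751 + 0.005914 + 0.004409 + 0.016744 + 0.013317 + 0.005388 + 0.014982 + 0.014137 + 0.008263 + 0.009584 = 0.104488 (working shown to 6 dp, full precision carried).
So 1 − D = 0.895512, i.e. 0.8955 to 4 decimal places.

0.8955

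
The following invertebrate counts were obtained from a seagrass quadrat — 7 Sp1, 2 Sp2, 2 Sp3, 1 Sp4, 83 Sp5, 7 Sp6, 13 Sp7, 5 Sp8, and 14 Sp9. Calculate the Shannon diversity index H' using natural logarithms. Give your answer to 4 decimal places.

Total N = 7+2+2+1+83+7+13+5+14 = 134, so the proportions are 0.052239, 0.014925, 0.014925, 0.007463, 0.619403, 0.052239, 0.097015, 0.037313, 0.104478 (working shown to 6 dp, full precision carried).
Each pᵢ ln pᵢ term: 0.052239×(-2.951930)=-0.154205, 0.014925×(-4.204693)=-0.062757, 0.014925×(-4.204693)=-0.062757, 0.007463×(-4.897840)=-0.036551, 0.619403×(-0.478999)=-0.296694, 0.052239×(-2.951930)=-0.154205, 0.097015×(-2.332890)=-0.226325, 0.037313×(-3.288402)=-0.122702, 0.104478×(-2.258782)=-0.235992.
Sum = -1.352187, so H' = 1.3522.

1.3522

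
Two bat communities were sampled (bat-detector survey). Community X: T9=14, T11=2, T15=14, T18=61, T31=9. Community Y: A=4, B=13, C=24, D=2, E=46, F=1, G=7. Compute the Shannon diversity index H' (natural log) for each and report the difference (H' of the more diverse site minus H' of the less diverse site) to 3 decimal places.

0.270

Community X: N=100, proportions 0.14, 0.02, 0.14, 0.61, 0.09, giving H' = 1.146988 (working shown to 6 dp, full precision carried).
Community Y: N=97, proportions 0.041237, 0.134021, 0.247423, 0.020619, 0.474227, 0.010309, 0.072165, giving H' = 1.417103.
Difference = |1.146988 − 1.417103| = 0.270115, i.e. 0.270 to 3 decimal places.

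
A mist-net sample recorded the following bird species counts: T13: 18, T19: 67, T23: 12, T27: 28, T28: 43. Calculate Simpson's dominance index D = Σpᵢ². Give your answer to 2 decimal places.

0.27

Total N = 18+67+12+28+43 = 168, so the proportions are 0.1071, 0.3988, 0.0714, 0.1667, 0.256 (working shown to 4 dp, full precision carried).
D = 0.1071² + 0.3988² + 0.0714² + 0.1667² + 0.256² = 0.0115 + 0.1590 + 0.0051 + 0.0278 + 0.0655 = 0.2689.
To 2 decimal places, D = 0.27.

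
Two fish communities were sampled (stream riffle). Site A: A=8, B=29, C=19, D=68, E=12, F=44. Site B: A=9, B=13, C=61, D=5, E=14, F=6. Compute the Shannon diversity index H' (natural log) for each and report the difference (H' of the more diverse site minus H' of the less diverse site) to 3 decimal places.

0.210

Site A: N=180, proportions 0.04444, 0.16111, 0.10556, 0.37778, 0.06667, 0.24444, giving H' = 1.56251 (working shown to 5 dp, full precision carried).
Site B: N=108, proportions 0.08333, 0.12037, 0.56481, 0.0463, 0.12963, 0.05556, giving H' = 1.35225.
Difference = |1.56251 − 1.35225| = 0.21026, i.e. 0.210 to 3 decimal places.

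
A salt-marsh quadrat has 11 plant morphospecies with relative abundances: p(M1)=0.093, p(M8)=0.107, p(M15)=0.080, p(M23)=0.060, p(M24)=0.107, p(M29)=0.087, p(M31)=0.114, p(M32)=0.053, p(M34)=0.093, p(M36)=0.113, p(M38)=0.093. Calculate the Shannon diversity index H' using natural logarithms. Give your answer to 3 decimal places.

Each pᵢ ln pᵢ term (working shown to 5 dp, full precision carried): 0.093×(-2.37516)=-0.22089, 0.107×(-2.23493)=-0.23914, 0.08×(-2.52573)=-0.20206, 0.06×(-2.81341)=-0.16880, 0.107×(-2.23493)=-0.23914, 0.087×(-2.44185)=-0.21244, 0.114×(-2.17156)=-0.24756, 0.053×(-2.93746)=-0.15569, 0.093×(-2.37516)=-0.22089, 0.113×(-2.18037)=-0.24638, 0.093×(-2.37516)=-0.22089.
Sum = -2.37387, so H' = 2.374.

2.374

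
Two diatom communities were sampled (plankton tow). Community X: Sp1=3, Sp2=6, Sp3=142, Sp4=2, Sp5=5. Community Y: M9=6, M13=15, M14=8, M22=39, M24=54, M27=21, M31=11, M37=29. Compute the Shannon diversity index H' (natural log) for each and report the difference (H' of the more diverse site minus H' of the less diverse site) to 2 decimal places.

Community X: N=158, proportions 0.019, 0.038, 0.8987, 0.0127, 0.0316, giving H' = 0.4600 (working shown to 4 dp, full precision carried).
Community Y: N=183, proportions 0.0328, 0.082, 0.0437, 0.2131, 0.2951, 0.1148, 0.0601, 0.1585, giving H' = 1.8529.
Difference = |0.4600 − 1.8529| = 1.3929, i.e. 1.39 to 2 decimal places.

1.39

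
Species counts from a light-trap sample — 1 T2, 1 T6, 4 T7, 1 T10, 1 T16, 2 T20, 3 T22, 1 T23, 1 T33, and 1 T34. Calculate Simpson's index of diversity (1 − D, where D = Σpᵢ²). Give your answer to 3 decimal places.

0.859

Total N = 1+1+4+1+1+2+3+1+1+1 = 16, so the proportions are 0.0625, 0.0625, 0.25, 0.0625, 0.0625, 0.125, 0.1875, 0.0625, 0.0625, 0.0625 (working shown to 5 dp, full precision carried).
D = 0.0625² + 0.0625² + 0.25² + 0.0625² + 0.0625² + 0.125² + 0.1875² + 0.0625² + 0.0625² + 0.0625² = 0.00391 + 0.00391 + 0.06250 + 0.00391 + 0.00391 + 0.01562 + 0.03516 + 0.00391 + 0.00391 + 0.00391 = 0.14062.
So 1 − D = 0.85938, i.e. 0.859 to 3 decimal places.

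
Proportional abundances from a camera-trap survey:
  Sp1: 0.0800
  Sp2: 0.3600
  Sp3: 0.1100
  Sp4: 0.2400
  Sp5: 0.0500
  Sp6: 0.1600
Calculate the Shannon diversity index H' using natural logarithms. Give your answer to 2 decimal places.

Each pᵢ ln pᵢ term (working shown to 4 dp, full precision carried): 0.08×(-2.5257)=-0.2021, 0.36×(-1.0217)=-0.3678, 0.11×(-2.2073)=-0.2428, 0.24×(-1.4271)=-0.3425, 0.05×(-2.9957)=-0.1498, 0.16×(-1.8326)=-0.2932.
Sum = -1.5982, so H' = 1.60.

1.60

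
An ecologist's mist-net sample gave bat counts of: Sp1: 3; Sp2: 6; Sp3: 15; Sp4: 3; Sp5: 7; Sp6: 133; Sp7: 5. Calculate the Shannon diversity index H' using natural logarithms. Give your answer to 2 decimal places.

Total N = 3+6+15+3+7+133+5 = 172, so the proportions are 0.0174, 0.0349, 0.0872, 0.0174, 0.0407, 0.7733, 0.0291 (working shown to 4 dp, full precision carried).
Each pᵢ ln pᵢ term: 0.0174×(-4.0489)=-0.0706, 0.0349×(-3.3557)=-0.1171, 0.0872×(-2.4394)=-0.2127, 0.0174×(-4.0489)=-0.0706, 0.0407×(-3.2016)=-0.1303, 0.7733×(-0.2571)=-0.1988, 0.0291×(-3.5381)=-0.1029.
Sum = -0.9030, so H' = 0.90.

0.90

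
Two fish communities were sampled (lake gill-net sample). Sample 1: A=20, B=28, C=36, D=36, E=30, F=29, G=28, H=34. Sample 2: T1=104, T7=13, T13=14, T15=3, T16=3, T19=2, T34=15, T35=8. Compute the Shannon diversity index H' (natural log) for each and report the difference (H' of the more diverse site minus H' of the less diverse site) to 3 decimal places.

Sample 1: N=241, proportions 0.082988, 0.116183, 0.149378, 0.149378, 0.124481, 0.120332, 0.116183, 0.141079, giving H' = 2.065232 (working shown to 6 dp, full precision carried).
Sample 2: N=162, proportions 0.641975, 0.080247, 0.08642, 0.018519, 0.018519, 0.012346, 0.092593, 0.049383, giving H' = 1.269436.
Difference = |2.065232 − 1.269436| = 0.795796, i.e. 0.796 to 3 decimal places.

0.796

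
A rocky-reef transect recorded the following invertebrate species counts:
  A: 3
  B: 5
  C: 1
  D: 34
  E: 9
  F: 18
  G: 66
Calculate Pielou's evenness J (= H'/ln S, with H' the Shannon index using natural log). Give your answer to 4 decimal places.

Total N = 3+5+1+34+9+18+66 = 136, so the proportions are 0.022059, 0.036765, 0.007353, 0.25, 0.066176, 0.132353, 0.485294 (working shown to 6 dp, full precision carried).
H' = −Σ pᵢ ln pᵢ = −((-0.084133) + (-0.121442) + (-0.036122) + (-0.346574) + (-0.179698) + (-0.267655) + (-0.350868)) = 1.386492.
With S = 7 species, ln S = 1.945910, so J = 1.386492/1.945910 = 0.712516, i.e. 0.7125 to 4 decimal places.

0.7125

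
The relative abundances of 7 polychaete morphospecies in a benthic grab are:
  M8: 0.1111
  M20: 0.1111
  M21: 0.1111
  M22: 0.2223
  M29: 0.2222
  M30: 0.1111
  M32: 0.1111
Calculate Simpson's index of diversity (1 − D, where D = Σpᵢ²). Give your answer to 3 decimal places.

D = 0.1111² + 0.1111² + 0.1111² + 0.2223² + 0.2222² + 0.1111² + 0.1111² = 0.012343 + 0.012343 + 0.012343 + 0.049417 + 0.049373 + 0.012343 + 0.012343 = 0.160506 (working shown to 6 dp, full precision carried).
So 1 − D = 0.839494, i.e. 0.839 to 3 decimal places.

0.839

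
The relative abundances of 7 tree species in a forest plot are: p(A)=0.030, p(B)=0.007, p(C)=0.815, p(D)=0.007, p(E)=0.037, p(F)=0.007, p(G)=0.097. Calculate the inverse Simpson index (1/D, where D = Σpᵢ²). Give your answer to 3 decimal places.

D = 0.03² + 0.007² + 0.815² + 0.007² + 0.037² + 0.007² + 0.097² = 0.000900 + 0.000049 + 0.664225 + 0.000049 + 0.001369 + 0.000049 + 0.009409 = 0.676050 (working shown to 6 dp, full precision carried).
So 1/D = 1.47918, i.e. 1.479 to 3 decimal places.

1.479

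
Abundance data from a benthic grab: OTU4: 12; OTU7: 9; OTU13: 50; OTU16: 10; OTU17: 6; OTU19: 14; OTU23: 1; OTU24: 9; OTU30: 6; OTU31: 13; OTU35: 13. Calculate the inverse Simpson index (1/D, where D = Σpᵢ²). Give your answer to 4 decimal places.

Total N = 12+9+50+10+6+14+1+9+6+13+13 = 143, so the proportions are 0.08391608, 0.06293706, 0.34965035, 0.06993007, 0.04195804, 0.0979021, 0.00699301, 0.06293706, 0.04195804, 0.09090909, 0.09090909 (working shown to 8 dp, full precision carried).
D = 0.08391608² + 0.06293706² + 0.34965035² + 0.06993007² + 0.04195804² + 0.0979021² + 0.00699301² + 0.06293706² + 0.04195804² + 0.09090909² + 0.09090909² = 0.00704191 + 0.00396107 + 0.12225537 + 0.00489021 + 0.00176048 + 0.00958482 + 0.00004890 + 0.00396107 + 0.00176048 + 0.00826446 + 0.00826446 = 0.17179324.
So 1/D = 5.820951, i.e. 5.8210 to 4 decimal places.

5.8210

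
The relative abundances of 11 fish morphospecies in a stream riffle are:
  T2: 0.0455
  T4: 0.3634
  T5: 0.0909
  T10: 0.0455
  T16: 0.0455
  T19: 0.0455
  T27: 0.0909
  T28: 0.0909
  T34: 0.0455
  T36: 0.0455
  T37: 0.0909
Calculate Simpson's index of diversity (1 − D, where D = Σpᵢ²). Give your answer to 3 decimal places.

0.822

D = 0.0455² + 0.3634² + 0.0909² + 0.0455² + 0.0455² + 0.0455² + 0.0909² + 0.0909² + 0.0455² + 0.0455² + 0.0909² = 0.00207 + 0.13206 + 0.00826 + 0.00207 + 0.00207 + 0.00207 + 0.00826 + 0.00826 + 0.00207 + 0.00207 + 0.00826 = 0.17753 (working shown to 5 dp, full precision carried).
So 1 − D = 0.82247, i.e. 0.822 to 3 decimal places.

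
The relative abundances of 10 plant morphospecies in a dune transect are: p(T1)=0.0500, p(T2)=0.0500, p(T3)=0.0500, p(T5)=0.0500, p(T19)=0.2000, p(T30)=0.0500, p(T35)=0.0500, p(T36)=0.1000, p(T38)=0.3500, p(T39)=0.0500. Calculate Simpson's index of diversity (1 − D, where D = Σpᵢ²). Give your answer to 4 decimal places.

D = 0.05² + 0.05² + 0.05² + 0.05² + 0.2² + 0.05² + 0.05² + 0.1² + 0.35² + 0.05² = 0.002500 + 0.002500 + 0.002500 + 0.002500 + 0.040000 + 0.002500 + 0.002500 + 0.010000 + 0.122500 + 0.002500 = 0.190000 (working shown to 6 dp, full precision carried).
So 1 − D = 0.810000, i.e. 0.8100 to 4 decimal places.

0.8100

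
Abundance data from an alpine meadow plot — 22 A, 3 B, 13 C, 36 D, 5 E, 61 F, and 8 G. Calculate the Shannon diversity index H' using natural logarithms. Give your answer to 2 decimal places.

1.56

Total N = 22+3+13+36+5+61+8 = 148, so the proportions are 0.1486, 0.0203, 0.0878, 0.2432, 0.0338, 0.4122, 0.0541 (working shown to 4 dp, full precision carried).
Each pᵢ ln pᵢ term: 0.1486×(-1.9062)=-0.2833, 0.0203×(-3.8986)=-0.0790, 0.0878×(-2.4323)=-0.2136, 0.2432×(-1.4137)=-0.3439, 0.0338×(-3.3878)=-0.1145, 0.4122×(-0.8863)=-0.3653, 0.0541×(-2.9178)=-0.1577.
Sum = -1.5574, so H' = 1.56.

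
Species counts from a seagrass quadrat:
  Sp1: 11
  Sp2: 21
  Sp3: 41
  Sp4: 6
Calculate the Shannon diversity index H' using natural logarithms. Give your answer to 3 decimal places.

Total N = 11+21+41+6 = 79, so the proportions are 0.13924, 0.26582, 0.51899, 0.07595 (working shown to 5 dp, full precision carried).
Each pᵢ ln pᵢ term: 0.13924×(-1.97155)=-0.27452, 0.26582×(-1.32493)=-0.35220, 0.51899×(-0.65588)=-0.34039, 0.07595×(-2.57769)=-0.19577.
Sum = -1.16288, so H' = 1.163.

1.163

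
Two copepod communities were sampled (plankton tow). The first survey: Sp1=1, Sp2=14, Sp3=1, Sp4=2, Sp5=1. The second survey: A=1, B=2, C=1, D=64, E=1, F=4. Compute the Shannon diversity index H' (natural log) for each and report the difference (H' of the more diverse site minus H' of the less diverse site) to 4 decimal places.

0.3775

The first survey: N=19, proportions 0.052632, 0.736842, 0.052632, 0.105263, 0.052632, giving H' = 0.926908 (working shown to 6 dp, full precision carried).
The second survey: N=73, proportions 0.013699, 0.027397, 0.013699, 0.876712, 0.013699, 0.054795, giving H' = 0.549364.
Difference = |0.926908 − 0.549364| = 0.377544, i.e. 0.3775 to 4 decimal places.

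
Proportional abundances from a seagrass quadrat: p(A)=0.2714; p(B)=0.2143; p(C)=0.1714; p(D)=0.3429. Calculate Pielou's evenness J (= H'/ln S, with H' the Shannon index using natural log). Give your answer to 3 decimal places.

H' = −Σ pᵢ ln pᵢ = −((-0.35395) + (-0.33010) + (-0.30231) + (-0.36701)) = 1.35337 (working shown to 5 dp, full precision carried).
With S = 4 species, ln S = 1.38629, so J = 1.35337/1.38629 = 0.97625, i.e. 0.976 to 3 decimal places.

0.976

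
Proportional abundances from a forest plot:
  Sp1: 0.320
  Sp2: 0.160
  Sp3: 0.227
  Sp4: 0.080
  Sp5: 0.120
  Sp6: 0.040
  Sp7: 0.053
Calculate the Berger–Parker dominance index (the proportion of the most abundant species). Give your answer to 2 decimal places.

0.32

The largest proportion is 0.32, i.e. d = 0.32 to 2 decimal places.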